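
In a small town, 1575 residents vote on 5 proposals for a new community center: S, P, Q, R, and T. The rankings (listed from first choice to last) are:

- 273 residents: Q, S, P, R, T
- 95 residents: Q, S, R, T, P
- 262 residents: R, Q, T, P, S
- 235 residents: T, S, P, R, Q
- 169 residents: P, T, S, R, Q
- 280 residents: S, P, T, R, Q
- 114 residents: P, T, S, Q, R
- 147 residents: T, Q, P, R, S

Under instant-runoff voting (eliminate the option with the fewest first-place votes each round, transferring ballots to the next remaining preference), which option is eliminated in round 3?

Round 1: S 280, P 283, Q 368, R 262, T 382. Eliminate R.
Round 2: S 280, P 283, Q 630, T 382. Eliminate S.
Round 3: P 563, Q 630, T 382. Eliminate T.

T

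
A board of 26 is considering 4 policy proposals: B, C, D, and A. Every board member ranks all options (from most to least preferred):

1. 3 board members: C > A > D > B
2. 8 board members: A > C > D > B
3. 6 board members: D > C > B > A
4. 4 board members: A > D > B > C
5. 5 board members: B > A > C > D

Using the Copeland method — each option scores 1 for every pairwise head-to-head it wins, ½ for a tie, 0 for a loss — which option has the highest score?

A

B: loses to C, D, and A → score 0.
C: beats B and D; loses to A → score 2.
D: beats B; loses to C and A → score 1.
A: beats B, C, and D → score 3.
A has the best pairwise record.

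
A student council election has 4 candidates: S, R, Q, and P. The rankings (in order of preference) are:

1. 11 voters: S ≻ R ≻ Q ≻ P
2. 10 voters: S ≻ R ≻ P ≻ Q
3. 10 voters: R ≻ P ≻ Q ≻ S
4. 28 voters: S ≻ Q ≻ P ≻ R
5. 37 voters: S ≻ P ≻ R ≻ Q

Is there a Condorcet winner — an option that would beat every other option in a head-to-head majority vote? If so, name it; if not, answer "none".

S vs R: 86–10 for S.
S vs Q: 86–10 for S.
S vs P: 86–10 for S.
S beats every other option head-to-head.

S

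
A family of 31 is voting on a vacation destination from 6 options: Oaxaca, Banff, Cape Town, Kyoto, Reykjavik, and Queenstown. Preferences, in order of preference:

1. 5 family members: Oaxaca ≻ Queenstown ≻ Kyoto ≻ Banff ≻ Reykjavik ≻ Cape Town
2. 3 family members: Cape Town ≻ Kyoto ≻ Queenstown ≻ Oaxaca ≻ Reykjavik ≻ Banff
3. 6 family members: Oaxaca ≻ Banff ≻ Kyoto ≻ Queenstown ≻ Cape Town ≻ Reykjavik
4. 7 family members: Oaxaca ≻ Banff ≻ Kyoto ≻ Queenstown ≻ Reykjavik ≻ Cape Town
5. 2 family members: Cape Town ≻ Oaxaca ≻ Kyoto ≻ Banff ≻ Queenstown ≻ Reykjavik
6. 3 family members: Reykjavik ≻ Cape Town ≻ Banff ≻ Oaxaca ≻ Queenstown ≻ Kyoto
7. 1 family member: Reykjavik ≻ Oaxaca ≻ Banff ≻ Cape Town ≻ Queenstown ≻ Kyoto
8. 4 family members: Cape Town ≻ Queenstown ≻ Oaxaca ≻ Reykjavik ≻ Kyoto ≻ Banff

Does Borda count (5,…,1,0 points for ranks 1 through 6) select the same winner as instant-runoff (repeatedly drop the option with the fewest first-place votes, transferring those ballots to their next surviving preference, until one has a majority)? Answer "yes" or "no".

yes

Borda — scores: Oaxaca 126, Banff 78, Cape Town 65, Kyoto 76, Reykjavik 43, Queenstown 77. Winner: Oaxaca.
Instant-runoff — R1 Oaxaca 18, Banff 0, Cape Town 9, Kyoto 0, Reykjavik 4, Queenstown 0 (Oaxaca winner). Winner: Oaxaca.
The two methods agree.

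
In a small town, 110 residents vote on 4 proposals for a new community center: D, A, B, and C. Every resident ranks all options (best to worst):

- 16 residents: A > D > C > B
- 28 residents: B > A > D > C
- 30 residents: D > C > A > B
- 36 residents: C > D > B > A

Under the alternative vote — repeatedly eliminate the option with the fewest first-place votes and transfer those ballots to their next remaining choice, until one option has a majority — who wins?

D

Round 1: D 30, A 16, B 28, C 36. Eliminate A.
Round 2: D 46, B 28, C 36. Eliminate B.
Round 3: D 74, C 36. D has a majority.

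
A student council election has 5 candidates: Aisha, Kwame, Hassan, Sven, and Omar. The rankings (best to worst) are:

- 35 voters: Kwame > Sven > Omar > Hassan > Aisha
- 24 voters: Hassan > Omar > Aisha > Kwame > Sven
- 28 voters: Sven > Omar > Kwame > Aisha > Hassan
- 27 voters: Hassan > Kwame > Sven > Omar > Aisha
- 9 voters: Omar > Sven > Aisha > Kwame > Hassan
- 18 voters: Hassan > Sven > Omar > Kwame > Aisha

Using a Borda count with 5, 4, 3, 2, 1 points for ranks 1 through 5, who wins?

Aisha: 35·1 + 24·3 + 28·2 + 27·1 + 9·3 + 18·1 = 235
Kwame: 35·5 + 24·2 + 28·3 + 27·4 + 9·2 + 18·2 = 469
Hassan: 35·2 + 24·5 + 28·1 + 27·5 + 9·1 + 18·5 = 452
Sven: 35·4 + 24·1 + 28·5 + 27·3 + 9·4 + 18·4 = 493
Omar: 35·3 + 24·4 + 28·4 + 27·2 + 9·5 + 18·3 = 466
Sven has the highest Borda score (493).

Sven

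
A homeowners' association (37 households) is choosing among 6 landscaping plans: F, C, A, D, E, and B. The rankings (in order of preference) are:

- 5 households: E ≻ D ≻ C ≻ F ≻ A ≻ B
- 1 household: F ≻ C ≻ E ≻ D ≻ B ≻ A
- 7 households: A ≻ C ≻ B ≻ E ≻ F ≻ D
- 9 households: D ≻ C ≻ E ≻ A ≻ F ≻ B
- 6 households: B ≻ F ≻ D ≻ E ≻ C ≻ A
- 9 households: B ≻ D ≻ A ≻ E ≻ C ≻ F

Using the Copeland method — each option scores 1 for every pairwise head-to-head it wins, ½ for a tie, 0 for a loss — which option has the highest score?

D

F: loses to C, A, D, E, and B → score 0.
C: beats F, A, and B; loses to D and E → score 3.
A: beats F and B; loses to C, D, and E → score 2.
D: beats F, C, A, and E; loses to B → score 4.
E: beats F, C, and A; loses to D and B → score 3.
B: beats F, D, and E; loses to C and A → score 3.
D has the best pairwise record.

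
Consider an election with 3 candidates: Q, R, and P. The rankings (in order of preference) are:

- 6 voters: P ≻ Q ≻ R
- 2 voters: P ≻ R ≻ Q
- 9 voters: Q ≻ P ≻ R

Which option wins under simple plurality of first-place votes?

First-place votes: Q 9, R 0, P 8.
Q has the most first-place votes.

Q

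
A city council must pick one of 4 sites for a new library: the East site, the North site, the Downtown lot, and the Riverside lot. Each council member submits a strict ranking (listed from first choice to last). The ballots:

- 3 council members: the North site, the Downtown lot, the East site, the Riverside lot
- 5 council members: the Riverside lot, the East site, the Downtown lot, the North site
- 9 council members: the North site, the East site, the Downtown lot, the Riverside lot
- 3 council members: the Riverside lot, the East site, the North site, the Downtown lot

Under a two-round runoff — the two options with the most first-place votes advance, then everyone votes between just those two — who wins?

the North site

Round 1 first-place votes: the East site 0, the North site 12, the Downtown lot 0, the Riverside lot 8.
the North site and the Riverside lot advance.
Runoff: the North site is preferred to the Riverside lot by 12 voters; the Riverside lot by 8.
the North site wins the runoff.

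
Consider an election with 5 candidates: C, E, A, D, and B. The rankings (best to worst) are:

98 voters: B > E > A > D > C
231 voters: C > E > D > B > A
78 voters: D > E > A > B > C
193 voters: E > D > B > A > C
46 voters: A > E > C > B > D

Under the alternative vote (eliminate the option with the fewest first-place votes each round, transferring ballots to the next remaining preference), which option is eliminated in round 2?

D

Round 1: C 231, E 193, A 46, D 78, B 98. Eliminate A.
Round 2: C 231, E 239, D 78, B 98. Eliminate D.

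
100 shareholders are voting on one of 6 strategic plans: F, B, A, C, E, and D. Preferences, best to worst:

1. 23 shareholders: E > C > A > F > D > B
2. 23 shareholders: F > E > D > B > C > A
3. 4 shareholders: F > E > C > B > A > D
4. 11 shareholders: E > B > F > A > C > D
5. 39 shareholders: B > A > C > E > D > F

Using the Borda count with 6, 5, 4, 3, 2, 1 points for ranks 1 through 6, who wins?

F: 23·3 + 23·6 + 4·6 + 11·4 + 39·1 = 314
B: 23·1 + 23·3 + 4·3 + 11·5 + 39·6 = 393
A: 23·4 + 23·1 + 4·2 + 11·3 + 39·5 = 351
C: 23·5 + 23·2 + 4·4 + 11·2 + 39·4 = 355
E: 23·6 + 23·5 + 4·5 + 11·6 + 39·3 = 456
D: 23·2 + 23·4 + 4·1 + 11·1 + 39·2 = 231
E has the highest Borda score (456).

E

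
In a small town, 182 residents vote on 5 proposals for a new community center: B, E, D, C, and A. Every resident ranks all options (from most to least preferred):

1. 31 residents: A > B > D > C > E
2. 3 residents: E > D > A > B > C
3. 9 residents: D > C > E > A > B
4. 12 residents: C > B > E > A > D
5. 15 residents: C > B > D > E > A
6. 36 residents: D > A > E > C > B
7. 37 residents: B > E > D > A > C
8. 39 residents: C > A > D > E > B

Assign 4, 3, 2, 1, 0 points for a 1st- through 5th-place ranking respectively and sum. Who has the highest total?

D

B: 31·3 + 3·1 + 9·0 + 12·3 + 15·3 + 36·0 + 37·4 + 39·0 = 325
E: 31·0 + 3·4 + 9·2 + 12·2 + 15·1 + 36·2 + 37·3 + 39·1 = 291
D: 31·2 + 3·3 + 9·4 + 12·0 + 15·2 + 36·4 + 37·2 + 39·2 = 433
C: 31·1 + 3·0 + 9·3 + 12·4 + 15·4 + 36·1 + 37·0 + 39·4 = 358
A: 31·4 + 3·2 + 9·1 + 12·1 + 15·0 + 36·3 + 37·1 + 39·3 = 413
D has the highest Borda score (433).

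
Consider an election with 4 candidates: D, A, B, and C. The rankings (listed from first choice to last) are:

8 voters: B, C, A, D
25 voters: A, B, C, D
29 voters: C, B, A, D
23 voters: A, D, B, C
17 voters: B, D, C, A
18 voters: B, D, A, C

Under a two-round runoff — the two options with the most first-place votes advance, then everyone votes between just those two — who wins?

B

Round 1 first-place votes: D 0, A 48, B 43, C 29.
A and B advance.
Runoff: A is preferred to B by 48 voters; B by 72.
B wins the runoff.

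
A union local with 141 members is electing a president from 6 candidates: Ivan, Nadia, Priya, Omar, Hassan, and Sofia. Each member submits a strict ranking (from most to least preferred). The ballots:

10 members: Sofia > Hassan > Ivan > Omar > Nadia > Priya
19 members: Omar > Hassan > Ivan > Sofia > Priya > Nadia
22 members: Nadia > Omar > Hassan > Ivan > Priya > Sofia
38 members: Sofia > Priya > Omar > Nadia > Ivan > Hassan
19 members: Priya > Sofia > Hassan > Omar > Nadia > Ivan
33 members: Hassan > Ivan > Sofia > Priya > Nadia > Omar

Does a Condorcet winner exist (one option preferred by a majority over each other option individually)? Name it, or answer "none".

none

Checking pairwise contests:
Nadia beats Ivan 79–62.
Priya beats Nadia 109–32.
Ivan beats Priya 84–57.
Priya beats Omar 90–51.
Omar beats Hassan 79–62.
Ivan beats Sofia 74–67.
Every option loses at least one head-to-head, so there is no Condorcet winner.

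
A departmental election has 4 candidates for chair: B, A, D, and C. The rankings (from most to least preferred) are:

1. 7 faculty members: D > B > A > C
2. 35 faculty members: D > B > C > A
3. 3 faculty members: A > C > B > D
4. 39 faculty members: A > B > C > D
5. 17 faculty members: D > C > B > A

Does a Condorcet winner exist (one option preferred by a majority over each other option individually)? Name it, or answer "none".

D

D vs B: 59–42 for D.
D vs A: 59–42 for D.
D vs C: 59–42 for D.
D beats every other option head-to-head.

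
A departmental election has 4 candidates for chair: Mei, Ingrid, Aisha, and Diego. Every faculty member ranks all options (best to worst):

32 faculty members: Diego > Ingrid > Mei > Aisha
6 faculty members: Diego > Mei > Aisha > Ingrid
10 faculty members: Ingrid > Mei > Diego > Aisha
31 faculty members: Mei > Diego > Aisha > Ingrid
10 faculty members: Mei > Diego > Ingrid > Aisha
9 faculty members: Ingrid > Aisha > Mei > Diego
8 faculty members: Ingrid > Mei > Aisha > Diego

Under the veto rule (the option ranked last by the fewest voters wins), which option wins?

Mei

Last-place votes: Mei 0, Ingrid 37, Aisha 52, Diego 17.
Mei is ranked last by the fewest voters, so Mei wins.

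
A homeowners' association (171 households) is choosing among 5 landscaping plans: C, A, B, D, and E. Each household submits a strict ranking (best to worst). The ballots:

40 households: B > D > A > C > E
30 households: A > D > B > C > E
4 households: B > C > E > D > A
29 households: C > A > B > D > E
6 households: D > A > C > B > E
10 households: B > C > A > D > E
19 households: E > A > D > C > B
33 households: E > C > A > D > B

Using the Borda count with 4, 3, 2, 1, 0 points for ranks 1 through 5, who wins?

C: 40·1 + 30·1 + 4·3 + 29·4 + 6·2 + 10·3 + 19·1 + 33·3 = 358
A: 40·2 + 30·4 + 4·0 + 29·3 + 6·3 + 10·2 + 19·3 + 33·2 = 448
B: 40·4 + 30·2 + 4·4 + 29·2 + 6·1 + 10·4 + 19·0 + 33·0 = 340
D: 40·3 + 30·3 + 4·1 + 29·1 + 6·4 + 10·1 + 19·2 + 33·1 = 348
E: 40·0 + 30·0 + 4·2 + 29·0 + 6·0 + 10·0 + 19·4 + 33·4 = 216
A has the highest Borda score (448).

A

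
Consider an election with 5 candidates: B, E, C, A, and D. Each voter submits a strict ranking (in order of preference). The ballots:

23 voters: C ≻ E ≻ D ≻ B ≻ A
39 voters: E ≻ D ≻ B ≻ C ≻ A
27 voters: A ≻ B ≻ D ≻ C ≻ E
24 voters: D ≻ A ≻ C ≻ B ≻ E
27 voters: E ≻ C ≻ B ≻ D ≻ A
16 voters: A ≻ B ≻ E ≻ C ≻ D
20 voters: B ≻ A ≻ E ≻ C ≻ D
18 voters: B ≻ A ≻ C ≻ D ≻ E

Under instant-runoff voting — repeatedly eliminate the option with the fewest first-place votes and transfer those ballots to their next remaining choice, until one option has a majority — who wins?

Round 1: B 38, E 66, C 23, A 43, D 24. Eliminate C.
Round 2: B 38, E 89, A 43, D 24. Eliminate D.
Round 3: B 38, E 89, A 67. Eliminate B.
Round 4: E 89, A 105. A has a majority.

A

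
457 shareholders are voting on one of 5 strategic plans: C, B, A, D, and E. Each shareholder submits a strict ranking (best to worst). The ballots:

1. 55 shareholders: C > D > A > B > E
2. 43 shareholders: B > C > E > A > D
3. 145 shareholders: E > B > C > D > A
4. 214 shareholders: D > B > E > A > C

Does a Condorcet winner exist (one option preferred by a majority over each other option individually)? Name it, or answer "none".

Checking pairwise contests:
B beats C 402–55.
D beats B 269–188.
C beats A 243–214.
C beats D 243–214.
B beats E 312–145.
Every option loses at least one head-to-head, so there is no Condorcet winner.

none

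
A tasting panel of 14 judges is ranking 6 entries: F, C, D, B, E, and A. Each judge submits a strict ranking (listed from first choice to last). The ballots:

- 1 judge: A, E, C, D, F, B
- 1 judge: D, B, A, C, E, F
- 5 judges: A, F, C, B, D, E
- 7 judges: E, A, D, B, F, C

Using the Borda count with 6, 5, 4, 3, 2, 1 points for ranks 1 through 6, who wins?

F: 1·2 + 1·1 + 5·5 + 7·2 = 42
C: 1·4 + 1·3 + 5·4 + 7·1 = 34
D: 1·3 + 1·6 + 5·2 + 7·4 = 47
B: 1·1 + 1·5 + 5·3 + 7·3 = 42
E: 1·5 + 1·2 + 5·1 + 7·6 = 54
A: 1·6 + 1·4 + 5·6 + 7·5 = 75
A has the highest Borda score (75).

A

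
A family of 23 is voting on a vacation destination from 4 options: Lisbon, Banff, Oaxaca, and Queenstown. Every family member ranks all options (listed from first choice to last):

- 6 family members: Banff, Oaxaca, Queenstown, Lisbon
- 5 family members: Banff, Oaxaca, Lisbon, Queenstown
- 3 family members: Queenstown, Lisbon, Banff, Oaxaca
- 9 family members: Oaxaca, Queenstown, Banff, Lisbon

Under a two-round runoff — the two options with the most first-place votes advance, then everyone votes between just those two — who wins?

Round 1 first-place votes: Lisbon 0, Banff 11, Oaxaca 9, Queenstown 3.
Banff and Oaxaca advance.
Runoff: Banff is preferred to Oaxaca by 14 voters; Oaxaca by 9.
Banff wins the runoff.

Banff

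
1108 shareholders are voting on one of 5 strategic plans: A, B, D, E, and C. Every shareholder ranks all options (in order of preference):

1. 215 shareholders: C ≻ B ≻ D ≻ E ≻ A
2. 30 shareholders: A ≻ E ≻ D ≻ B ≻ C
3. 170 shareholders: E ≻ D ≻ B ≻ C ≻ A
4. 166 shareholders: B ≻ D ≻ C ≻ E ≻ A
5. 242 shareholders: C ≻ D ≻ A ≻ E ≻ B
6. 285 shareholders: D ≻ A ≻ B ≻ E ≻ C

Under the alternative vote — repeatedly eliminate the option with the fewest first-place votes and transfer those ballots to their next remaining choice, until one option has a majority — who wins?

D

Round 1: A 30, B 166, D 285, E 170, C 457. Eliminate A.
Round 2: B 166, D 285, E 200, C 457. Eliminate B.
Round 3: D 451, E 200, C 457. Eliminate E.
Round 4: D 651, C 457. D has a majority.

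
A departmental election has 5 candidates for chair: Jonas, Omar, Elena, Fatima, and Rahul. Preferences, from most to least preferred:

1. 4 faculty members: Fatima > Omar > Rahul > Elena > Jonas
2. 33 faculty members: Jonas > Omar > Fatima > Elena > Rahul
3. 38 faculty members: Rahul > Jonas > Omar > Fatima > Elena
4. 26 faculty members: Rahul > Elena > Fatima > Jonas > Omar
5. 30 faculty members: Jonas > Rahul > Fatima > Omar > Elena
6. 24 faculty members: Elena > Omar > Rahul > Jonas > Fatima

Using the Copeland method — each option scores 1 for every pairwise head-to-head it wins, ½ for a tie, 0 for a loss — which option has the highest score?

Jonas: beats Omar, Elena, and Fatima; loses to Rahul → score 3.
Omar: beats Elena and Fatima; loses to Jonas and Rahul → score 2.
Elena: loses to Jonas, Omar, Fatima, and Rahul → score 0.
Fatima: beats Elena; loses to Jonas, Omar, and Rahul → score 1.
Rahul: beats Jonas, Omar, Elena, and Fatima → score 4.
Rahul has the best pairwise record.

Rahul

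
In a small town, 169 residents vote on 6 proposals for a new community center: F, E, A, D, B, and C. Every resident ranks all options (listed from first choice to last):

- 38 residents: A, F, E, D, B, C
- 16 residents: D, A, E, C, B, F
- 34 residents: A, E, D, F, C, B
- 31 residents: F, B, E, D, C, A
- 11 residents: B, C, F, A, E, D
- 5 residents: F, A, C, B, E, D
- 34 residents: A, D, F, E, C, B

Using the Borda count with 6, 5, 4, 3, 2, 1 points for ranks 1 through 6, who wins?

F: 38·5 + 16·1 + 34·3 + 31·6 + 11·4 + 5·6 + 34·4 = 704
E: 38·4 + 16·4 + 34·5 + 31·4 + 11·2 + 5·2 + 34·3 = 644
A: 38·6 + 16·5 + 34·6 + 31·1 + 11·3 + 5·5 + 34·6 = 805
D: 38·3 + 16·6 + 34·4 + 31·3 + 11·1 + 5·1 + 34·5 = 625
B: 38·2 + 16·2 + 34·1 + 31·5 + 11·6 + 5·3 + 34·1 = 412
C: 38·1 + 16·3 + 34·2 + 31·2 + 11·5 + 5·4 + 34·2 = 359
A has the highest Borda score (805).

A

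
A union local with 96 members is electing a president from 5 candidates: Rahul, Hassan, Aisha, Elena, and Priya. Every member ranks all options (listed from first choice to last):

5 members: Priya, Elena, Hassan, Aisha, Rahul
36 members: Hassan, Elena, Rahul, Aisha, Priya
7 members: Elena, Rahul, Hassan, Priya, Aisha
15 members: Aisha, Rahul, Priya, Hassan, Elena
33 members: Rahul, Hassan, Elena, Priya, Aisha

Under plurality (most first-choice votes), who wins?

First-place votes: Rahul 33, Hassan 36, Aisha 15, Elena 7, Priya 5.
Hassan has the most first-place votes.

Hassan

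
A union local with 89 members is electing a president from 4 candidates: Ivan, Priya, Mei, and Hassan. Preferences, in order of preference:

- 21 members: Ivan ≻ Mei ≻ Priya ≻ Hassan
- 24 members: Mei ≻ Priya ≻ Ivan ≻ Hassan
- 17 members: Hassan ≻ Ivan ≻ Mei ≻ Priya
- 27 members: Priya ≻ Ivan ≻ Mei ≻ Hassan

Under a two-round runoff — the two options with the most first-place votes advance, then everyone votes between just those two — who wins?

Round 1 first-place votes: Ivan 21, Priya 27, Mei 24, Hassan 17.
Priya and Mei advance.
Runoff: Priya is preferred to Mei by 27 voters; Mei by 62.
Mei wins the runoff.

Mei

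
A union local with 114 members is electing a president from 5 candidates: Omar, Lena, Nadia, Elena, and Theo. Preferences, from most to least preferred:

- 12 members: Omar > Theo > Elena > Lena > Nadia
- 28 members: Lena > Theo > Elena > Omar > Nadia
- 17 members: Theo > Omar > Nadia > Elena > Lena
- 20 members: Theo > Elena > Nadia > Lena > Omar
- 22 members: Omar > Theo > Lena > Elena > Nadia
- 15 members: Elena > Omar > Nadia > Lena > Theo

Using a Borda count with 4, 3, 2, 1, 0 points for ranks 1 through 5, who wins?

Omar: 12·4 + 28·1 + 17·3 + 20·0 + 22·4 + 15·3 = 260
Lena: 12·1 + 28·4 + 17·0 + 20·1 + 22·2 + 15·1 = 203
Nadia: 12·0 + 28·0 + 17·2 + 20·2 + 22·0 + 15·2 = 104
Elena: 12·2 + 28·2 + 17·1 + 20·3 + 22·1 + 15·4 = 239
Theo: 12·3 + 28·3 + 17·4 + 20·4 + 22·3 + 15·0 = 334
Theo has the highest Borda score (334).

Theo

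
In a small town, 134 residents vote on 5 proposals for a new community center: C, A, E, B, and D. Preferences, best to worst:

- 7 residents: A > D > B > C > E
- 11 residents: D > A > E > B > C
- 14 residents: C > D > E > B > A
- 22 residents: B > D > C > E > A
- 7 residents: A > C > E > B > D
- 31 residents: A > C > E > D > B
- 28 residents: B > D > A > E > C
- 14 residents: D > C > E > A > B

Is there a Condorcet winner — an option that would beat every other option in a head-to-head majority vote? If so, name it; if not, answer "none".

D

D vs C: 82–52 for D.
D vs A: 89–45 for D.
D vs E: 96–38 for D.
D vs B: 77–57 for D.
D beats every other option head-to-head.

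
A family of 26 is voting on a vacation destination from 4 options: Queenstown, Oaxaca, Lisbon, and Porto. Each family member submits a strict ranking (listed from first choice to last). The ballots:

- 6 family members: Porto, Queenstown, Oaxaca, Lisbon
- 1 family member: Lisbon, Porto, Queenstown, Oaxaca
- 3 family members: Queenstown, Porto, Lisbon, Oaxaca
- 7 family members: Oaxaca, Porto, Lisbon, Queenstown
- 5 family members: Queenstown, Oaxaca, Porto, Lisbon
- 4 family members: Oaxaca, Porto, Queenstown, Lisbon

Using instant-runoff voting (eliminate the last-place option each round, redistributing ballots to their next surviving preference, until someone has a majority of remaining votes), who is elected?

Round 1: Queenstown 8, Oaxaca 11, Lisbon 1, Porto 6. Eliminate Lisbon.
Round 2: Queenstown 8, Oaxaca 11, Porto 7. Eliminate Porto.
Round 3: Queenstown 15, Oaxaca 11. Queenstown has a majority.

Queenstown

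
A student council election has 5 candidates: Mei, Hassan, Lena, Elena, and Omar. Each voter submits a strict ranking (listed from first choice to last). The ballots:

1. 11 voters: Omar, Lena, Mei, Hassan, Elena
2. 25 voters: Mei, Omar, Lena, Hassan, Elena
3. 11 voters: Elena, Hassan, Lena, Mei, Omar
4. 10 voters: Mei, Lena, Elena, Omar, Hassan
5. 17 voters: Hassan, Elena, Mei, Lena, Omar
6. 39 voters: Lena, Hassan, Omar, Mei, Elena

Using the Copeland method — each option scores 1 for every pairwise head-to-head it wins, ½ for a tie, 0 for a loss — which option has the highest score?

Lena

Mei: beats Elena and Omar; loses to Hassan and Lena → score 2.
Hassan: beats Mei, Elena, and Omar; loses to Lena → score 3.
Lena: beats Mei, Hassan, Elena, and Omar → score 4.
Elena: loses to Mei, Hassan, Lena, and Omar → score 0.
Omar: beats Elena; loses to Mei, Hassan, and Lena → score 1.
Lena has the best pairwise record.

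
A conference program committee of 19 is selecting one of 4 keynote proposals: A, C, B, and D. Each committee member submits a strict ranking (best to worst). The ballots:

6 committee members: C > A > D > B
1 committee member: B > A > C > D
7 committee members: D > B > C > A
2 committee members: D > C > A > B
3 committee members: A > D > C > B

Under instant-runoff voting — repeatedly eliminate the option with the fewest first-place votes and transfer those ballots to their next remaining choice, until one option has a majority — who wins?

D

Round 1: A 3, C 6, B 1, D 9. Eliminate B.
Round 2: A 4, C 6, D 9. Eliminate A.
Round 3: C 7, D 12. D has a majority.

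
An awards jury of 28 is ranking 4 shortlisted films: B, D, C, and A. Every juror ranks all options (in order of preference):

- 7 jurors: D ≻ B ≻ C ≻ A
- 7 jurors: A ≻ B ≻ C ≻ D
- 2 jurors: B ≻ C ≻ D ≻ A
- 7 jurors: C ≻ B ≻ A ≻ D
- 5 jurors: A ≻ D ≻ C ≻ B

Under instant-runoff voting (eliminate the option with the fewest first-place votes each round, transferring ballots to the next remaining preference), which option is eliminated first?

Round 1: B 2, D 7, C 7, A 12. Eliminate B.

B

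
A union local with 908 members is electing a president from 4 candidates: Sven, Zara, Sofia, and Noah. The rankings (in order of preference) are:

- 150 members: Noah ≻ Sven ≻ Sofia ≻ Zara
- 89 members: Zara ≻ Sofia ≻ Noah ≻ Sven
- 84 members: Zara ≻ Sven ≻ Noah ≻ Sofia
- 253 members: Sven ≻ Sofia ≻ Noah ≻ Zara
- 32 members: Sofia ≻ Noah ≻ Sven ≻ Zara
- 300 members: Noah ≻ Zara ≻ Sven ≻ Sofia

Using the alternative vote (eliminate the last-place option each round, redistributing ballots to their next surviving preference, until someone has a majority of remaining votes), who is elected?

Noah

Round 1: Sven 253, Zara 173, Sofia 32, Noah 450. Eliminate Sofia.
Round 2: Sven 253, Zara 173, Noah 482. Noah has a majority.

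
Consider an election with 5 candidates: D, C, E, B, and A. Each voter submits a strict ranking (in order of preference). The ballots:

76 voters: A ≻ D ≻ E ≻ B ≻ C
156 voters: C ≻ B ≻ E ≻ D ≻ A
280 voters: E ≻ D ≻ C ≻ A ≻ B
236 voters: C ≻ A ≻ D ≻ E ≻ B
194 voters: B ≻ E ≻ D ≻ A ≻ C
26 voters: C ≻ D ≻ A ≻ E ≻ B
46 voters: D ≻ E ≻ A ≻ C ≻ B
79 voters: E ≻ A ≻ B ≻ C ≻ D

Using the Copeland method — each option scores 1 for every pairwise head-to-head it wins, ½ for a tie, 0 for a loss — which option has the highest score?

E

D: beats C, B, and A; loses to E → score 3.
C: beats B and A; loses to D and E → score 2.
E: beats D, C, B, and A → score 4.
B: loses to D, C, E, and A → score 0.
A: beats B; loses to D, C, and E → score 1.
E has the best pairwise record.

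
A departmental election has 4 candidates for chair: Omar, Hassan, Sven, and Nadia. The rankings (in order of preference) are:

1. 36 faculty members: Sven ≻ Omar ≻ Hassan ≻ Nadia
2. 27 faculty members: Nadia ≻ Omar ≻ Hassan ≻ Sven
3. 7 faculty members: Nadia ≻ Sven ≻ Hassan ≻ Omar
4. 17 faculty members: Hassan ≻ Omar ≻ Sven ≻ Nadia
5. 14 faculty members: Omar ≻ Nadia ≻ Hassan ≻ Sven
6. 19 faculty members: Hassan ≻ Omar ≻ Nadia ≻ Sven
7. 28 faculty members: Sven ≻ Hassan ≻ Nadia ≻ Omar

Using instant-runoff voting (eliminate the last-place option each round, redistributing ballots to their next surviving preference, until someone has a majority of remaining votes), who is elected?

Round 1: Omar 14, Hassan 36, Sven 64, Nadia 34. Eliminate Omar.
Round 2: Hassan 36, Sven 64, Nadia 48. Eliminate Hassan.
Round 3: Sven 81, Nadia 67. Sven has a majority.

Sven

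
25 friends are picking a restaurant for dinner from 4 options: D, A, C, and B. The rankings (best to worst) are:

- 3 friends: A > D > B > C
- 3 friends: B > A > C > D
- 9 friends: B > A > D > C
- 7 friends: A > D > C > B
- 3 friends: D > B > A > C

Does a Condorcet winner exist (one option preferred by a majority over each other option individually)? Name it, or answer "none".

Checking pairwise contests:
A beats D 22–3.
B beats A 15–10.
D beats C 22–3.
D beats B 13–12.
Every option loses at least one head-to-head, so there is no Condorcet winner.

none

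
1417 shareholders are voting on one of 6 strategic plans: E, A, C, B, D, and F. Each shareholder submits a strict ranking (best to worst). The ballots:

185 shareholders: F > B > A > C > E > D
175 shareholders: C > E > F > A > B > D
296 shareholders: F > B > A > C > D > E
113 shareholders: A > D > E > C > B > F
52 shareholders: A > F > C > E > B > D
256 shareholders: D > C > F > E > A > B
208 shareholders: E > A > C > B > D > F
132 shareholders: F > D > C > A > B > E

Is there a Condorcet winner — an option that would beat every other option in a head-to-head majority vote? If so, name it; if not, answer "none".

Checking pairwise contests:
A beats E 778–639.
F beats A 1044–373.
A beats C 854–563.
E beats B 804–613.
A beats D 1029–388.
C beats F 752–665.
Every option loses at least one head-to-head, so there is no Condorcet winner.

none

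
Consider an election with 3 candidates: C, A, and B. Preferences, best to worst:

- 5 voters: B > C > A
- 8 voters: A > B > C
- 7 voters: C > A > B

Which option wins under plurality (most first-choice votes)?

First-place votes: C 7, A 8, B 5.
A has the most first-place votes.

A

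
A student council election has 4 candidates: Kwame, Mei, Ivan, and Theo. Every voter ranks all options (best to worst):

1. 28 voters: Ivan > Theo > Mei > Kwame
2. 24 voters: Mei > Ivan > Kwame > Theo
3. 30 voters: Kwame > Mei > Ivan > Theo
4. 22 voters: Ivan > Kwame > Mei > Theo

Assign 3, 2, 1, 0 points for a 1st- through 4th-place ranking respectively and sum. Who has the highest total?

Ivan

Kwame: 28·0 + 24·1 + 30·3 + 22·2 = 158
Mei: 28·1 + 24·3 + 30·2 + 22·1 = 182
Ivan: 28·3 + 24·2 + 30·1 + 22·3 = 228
Theo: 28·2 + 24·0 + 30·0 + 22·0 = 56
Ivan has the highest Borda score (228).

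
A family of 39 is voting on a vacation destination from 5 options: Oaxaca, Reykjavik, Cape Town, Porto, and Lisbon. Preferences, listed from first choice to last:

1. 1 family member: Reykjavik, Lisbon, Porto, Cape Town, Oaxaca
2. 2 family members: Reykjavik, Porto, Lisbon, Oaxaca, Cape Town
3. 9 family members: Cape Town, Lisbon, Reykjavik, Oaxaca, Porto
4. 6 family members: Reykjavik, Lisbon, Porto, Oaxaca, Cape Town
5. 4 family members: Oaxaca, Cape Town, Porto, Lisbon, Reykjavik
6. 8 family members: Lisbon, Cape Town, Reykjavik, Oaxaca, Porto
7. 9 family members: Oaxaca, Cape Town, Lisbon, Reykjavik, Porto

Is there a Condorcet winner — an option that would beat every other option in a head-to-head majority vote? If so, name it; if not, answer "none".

Checking pairwise contests:
Reykjavik beats Oaxaca 26–13.
Cape Town beats Reykjavik 30–9.
Oaxaca beats Cape Town 21–18.
Oaxaca beats Porto 30–9.
Cape Town beats Lisbon 22–17.
Every option loses at least one head-to-head, so there is no Condorcet winner.

none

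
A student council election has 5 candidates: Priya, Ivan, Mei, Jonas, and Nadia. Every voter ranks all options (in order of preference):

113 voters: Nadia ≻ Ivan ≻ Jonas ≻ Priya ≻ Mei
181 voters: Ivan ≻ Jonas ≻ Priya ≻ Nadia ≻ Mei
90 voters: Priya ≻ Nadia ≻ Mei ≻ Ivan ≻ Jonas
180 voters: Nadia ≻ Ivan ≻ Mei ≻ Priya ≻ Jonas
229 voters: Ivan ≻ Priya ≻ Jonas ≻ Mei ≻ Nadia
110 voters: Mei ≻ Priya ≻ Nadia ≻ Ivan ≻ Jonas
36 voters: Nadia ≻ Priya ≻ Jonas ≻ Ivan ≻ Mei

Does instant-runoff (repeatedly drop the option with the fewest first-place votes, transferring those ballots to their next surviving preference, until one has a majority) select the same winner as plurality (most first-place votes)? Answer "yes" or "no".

no

Instant-runoff — R1 Priya 90, Ivan 410, Mei 110, Jonas 0, Nadia 329 (Jonas out); R2 Priya 90, Ivan 410, Mei 110, Nadia 329 (Priya out); R3 Ivan 410, Mei 110, Nadia 419 (Mei out); R4 Ivan 410, Nadia 529 (Nadia winner). Winner: Nadia.
Plurality — first-place votes: Priya 90, Ivan 410, Mei 110, Jonas 0, Nadia 329. Winner: Ivan.
The two methods disagree.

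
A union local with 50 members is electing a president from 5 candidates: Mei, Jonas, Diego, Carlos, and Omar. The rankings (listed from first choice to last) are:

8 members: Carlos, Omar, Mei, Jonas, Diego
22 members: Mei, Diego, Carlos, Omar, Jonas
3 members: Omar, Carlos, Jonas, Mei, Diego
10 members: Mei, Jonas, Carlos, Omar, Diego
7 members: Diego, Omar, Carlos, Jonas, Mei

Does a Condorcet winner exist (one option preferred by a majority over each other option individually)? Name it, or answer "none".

Mei

Mei vs Jonas: 40–10 for Mei.
Mei vs Diego: 43–7 for Mei.
Mei vs Carlos: 32–18 for Mei.
Mei vs Omar: 32–18 for Mei.
Mei beats every other option head-to-head.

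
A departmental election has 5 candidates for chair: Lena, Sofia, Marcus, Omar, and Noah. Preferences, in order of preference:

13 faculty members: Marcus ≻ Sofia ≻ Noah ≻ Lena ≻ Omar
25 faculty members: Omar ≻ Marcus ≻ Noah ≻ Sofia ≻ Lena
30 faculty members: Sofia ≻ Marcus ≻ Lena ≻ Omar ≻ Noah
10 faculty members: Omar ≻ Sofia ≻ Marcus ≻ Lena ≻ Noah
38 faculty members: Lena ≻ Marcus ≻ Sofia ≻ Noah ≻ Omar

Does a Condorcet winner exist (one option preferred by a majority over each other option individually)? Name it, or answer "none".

Marcus vs Lena: 78–38 for Marcus.
Marcus vs Sofia: 76–40 for Marcus.
Marcus vs Omar: 81–35 for Marcus.
Marcus vs Noah: 116–0 for Marcus.
Marcus beats every other option head-to-head.

Marcus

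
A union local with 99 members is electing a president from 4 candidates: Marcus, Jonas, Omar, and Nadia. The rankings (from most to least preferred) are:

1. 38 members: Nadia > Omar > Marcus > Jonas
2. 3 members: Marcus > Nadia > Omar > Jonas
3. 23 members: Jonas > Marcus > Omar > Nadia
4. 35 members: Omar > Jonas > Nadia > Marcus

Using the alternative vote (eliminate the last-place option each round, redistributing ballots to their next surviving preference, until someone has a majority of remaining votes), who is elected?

Omar

Round 1: Marcus 3, Jonas 23, Omar 35, Nadia 38. Eliminate Marcus.
Round 2: Jonas 23, Omar 35, Nadia 41. Eliminate Jonas.
Round 3: Omar 58, Nadia 41. Omar has a majority.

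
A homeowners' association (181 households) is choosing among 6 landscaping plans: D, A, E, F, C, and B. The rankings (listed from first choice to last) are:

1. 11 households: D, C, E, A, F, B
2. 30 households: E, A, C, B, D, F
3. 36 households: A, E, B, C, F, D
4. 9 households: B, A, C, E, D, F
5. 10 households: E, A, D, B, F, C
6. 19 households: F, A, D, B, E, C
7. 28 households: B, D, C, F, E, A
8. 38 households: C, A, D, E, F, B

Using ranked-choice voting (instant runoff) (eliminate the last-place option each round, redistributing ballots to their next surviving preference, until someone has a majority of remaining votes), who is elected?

Round 1: D 11, A 36, E 40, F 19, C 38, B 37. Eliminate D.
Round 2: A 36, E 40, F 19, C 49, B 37. Eliminate F.
Round 3: A 55, E 40, C 49, B 37. Eliminate B.
Round 4: A 64, E 40, C 77. Eliminate E.
Round 5: A 104, C 77. A has a majority.

A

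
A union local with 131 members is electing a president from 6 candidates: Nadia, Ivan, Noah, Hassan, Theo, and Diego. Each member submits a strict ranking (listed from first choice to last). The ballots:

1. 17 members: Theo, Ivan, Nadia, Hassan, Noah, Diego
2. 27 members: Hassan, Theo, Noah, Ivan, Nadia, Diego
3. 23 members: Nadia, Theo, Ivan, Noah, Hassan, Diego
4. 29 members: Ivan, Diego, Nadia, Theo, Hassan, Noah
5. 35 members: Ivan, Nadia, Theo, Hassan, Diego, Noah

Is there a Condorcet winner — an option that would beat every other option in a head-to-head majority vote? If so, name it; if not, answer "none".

Checking pairwise contests:
Ivan beats Nadia 108–23.
Theo beats Ivan 67–64.
Nadia beats Noah 104–27.
Nadia beats Hassan 104–27.
Nadia beats Theo 87–44.
Nadia beats Diego 102–29.
Every option loses at least one head-to-head, so there is no Condorcet winner.

none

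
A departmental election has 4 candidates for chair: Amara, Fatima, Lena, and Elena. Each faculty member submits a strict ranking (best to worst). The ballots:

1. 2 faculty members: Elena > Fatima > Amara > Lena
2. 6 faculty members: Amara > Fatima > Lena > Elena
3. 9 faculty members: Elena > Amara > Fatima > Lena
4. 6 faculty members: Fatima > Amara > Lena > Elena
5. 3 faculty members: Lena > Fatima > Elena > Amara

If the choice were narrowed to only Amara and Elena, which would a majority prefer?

Voters preferring Amara to Elena: 12; preferring Elena to Amara: 14.
Elena wins the head-to-head.

Elena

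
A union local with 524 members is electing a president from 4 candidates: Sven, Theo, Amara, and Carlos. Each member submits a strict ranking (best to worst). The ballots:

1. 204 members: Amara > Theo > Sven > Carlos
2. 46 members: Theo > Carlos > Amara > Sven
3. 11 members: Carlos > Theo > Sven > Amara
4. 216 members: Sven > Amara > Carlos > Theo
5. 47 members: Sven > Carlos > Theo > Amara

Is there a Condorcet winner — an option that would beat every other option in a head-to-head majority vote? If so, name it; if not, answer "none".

Sven vs Theo: 263–261 for Sven.
Sven vs Amara: 274–250 for Sven.
Sven vs Carlos: 467–57 for Sven.
Sven beats every other option head-to-head.

Sven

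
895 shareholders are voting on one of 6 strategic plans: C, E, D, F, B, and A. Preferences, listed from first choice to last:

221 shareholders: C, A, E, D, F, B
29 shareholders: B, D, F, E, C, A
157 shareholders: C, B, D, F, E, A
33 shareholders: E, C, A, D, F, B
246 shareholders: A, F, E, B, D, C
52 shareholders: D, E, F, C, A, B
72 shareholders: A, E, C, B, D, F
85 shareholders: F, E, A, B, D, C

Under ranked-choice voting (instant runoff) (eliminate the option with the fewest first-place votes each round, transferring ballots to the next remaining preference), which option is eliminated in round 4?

F

Round 1: C 378, E 33, D 52, F 85, B 29, A 318. Eliminate B.
Round 2: C 378, E 33, D 81, F 85, A 318. Eliminate E.
Round 3: C 411, D 81, F 85, A 318. Eliminate D.
Round 4: C 411, F 166, A 318. Eliminate F.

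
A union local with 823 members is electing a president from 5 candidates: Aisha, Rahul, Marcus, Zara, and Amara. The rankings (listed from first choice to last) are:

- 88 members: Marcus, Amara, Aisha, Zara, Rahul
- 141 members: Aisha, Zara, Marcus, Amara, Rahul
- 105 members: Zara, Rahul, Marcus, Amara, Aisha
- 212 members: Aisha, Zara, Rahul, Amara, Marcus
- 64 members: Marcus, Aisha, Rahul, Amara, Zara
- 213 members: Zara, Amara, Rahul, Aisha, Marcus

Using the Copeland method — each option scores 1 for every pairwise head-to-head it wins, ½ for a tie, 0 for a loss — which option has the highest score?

Aisha: beats Rahul, Marcus, Zara, and Amara → score 4.
Rahul: beats Marcus; loses to Aisha, Zara, and Amara → score 1.
Marcus: loses to Aisha, Rahul, Zara, and Amara → score 0.
Zara: beats Rahul, Marcus, and Amara; loses to Aisha → score 3.
Amara: beats Rahul and Marcus; loses to Aisha and Zara → score 2.
Aisha has the best pairwise record.

Aisha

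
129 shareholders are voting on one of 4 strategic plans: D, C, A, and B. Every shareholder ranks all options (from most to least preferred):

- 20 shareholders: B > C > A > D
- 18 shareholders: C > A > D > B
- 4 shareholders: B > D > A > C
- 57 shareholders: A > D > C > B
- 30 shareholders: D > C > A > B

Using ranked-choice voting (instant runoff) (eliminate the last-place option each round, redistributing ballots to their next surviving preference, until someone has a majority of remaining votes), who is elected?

Round 1: D 30, C 18, A 57, B 24. Eliminate C.
Round 2: D 30, A 75, B 24. A has a majority.

A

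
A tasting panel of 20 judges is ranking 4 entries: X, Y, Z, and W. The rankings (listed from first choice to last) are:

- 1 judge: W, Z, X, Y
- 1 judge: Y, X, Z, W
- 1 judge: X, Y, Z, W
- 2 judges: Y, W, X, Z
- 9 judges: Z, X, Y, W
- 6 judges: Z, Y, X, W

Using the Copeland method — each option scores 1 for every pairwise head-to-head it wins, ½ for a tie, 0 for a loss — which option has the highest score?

Z

X: beats Y and W; loses to Z → score 2.
Y: beats W; loses to X and Z → score 1.
Z: beats X, Y, and W → score 3.
W: loses to X, Y, and Z → score 0.
Z has the best pairwise record.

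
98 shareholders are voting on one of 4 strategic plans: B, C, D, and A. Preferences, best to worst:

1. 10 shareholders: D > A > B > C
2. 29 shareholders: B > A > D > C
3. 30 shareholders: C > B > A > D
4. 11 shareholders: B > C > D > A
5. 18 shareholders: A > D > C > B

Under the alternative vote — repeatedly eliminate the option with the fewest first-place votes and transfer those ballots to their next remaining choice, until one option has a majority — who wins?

B

Round 1: B 40, C 30, D 10, A 18. Eliminate D.
Round 2: B 40, C 30, A 28. Eliminate A.
Round 3: B 50, C 48. B has a majority.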